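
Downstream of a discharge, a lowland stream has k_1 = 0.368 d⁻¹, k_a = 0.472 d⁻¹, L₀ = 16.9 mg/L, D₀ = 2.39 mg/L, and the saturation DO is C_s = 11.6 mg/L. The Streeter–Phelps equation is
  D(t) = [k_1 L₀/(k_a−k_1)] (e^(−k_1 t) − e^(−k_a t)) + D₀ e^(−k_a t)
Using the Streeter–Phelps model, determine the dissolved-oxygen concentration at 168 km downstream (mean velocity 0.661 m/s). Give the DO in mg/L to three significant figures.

DO ≈ 5.66 mg/L

Travel time t = x/v = 168 km / (0.661 m/s) = 168000 m / 0.661 m/s = 254200 s = 2.942 d.
k_1 L₀/(k_a−k_1) = 0.368×16.9/(0.472−0.368) = 6.219/0.1040 = 59.80 mg/L.
e^(−k_1 t) = e^(−0.368×2.942) = 0.3387; e^(−k_a t) = e^(−0.472×2.942) = 0.2495.
D = 59.80 × (0.3387 − 0.2495) + 2.39 × 0.2495 = 5.339 + 0.5962 = 5.935 mg/L.
DO = C_s − D = 11.6 − 5.935 = 5.665 mg/L.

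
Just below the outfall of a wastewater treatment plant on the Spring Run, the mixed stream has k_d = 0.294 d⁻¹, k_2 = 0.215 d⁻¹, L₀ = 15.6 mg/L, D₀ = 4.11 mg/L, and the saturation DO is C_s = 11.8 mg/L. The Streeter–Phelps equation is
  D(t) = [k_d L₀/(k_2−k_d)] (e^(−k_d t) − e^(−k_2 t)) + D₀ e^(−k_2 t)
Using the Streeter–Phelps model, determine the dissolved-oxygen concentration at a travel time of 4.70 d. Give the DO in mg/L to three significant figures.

DO ≈ 3.75 mg/L

k_d L₀/(k_2−k_d) = 0.294×15.6/(0.215−0.294) = 4.586/-0.07900 = -58.06 mg/L.
e^(−k_d t) = e^(−0.294×4.700) = 0.2511; e^(−k_2 t) = e^(−0.215×4.700) = 0.3640.
D = -58.06 × (0.2511 − 0.3640) + 4.11 × 0.3640 = 6.555 + 1.496 = 8.051 mg/L.
DO = C_s − D = 11.8 − 8.051 = 3.749 mg/L.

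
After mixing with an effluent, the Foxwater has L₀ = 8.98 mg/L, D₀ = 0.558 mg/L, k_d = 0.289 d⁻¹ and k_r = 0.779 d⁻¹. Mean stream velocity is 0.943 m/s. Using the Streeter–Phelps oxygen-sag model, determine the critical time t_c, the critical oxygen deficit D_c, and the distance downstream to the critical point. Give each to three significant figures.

t_c ≈ 1.80 d; D_c ≈ 1.98 mg/L; x_c ≈ 146 km

t_c = [1/(k_r−k_d)] ln[(k_r/k_d)(1 − D₀(k_r−k_d)/(k_d L₀))]
= [1/(0.779−0.289)] ln[(0.779/0.289)(1 − 0.558×0.4900/(0.289×8.98))]
= (1/0.4900) ln[2.696 × 0.8946] = 2.041 × ln(2.412) = 2.041 × 0.8803 = 1.796 d.
D_c = (k_d/k_r) L₀ e^(−k_d t_c) = (0.289/0.779) × 8.98 × e^(−0.289×1.796) = 0.3710 × 8.98 × 0.5950 = 1.982 mg/L.
x_c = v t_c = 0.943 m/s × 1.796 d × 86400 s/d = 146400 m ≈ 146 km.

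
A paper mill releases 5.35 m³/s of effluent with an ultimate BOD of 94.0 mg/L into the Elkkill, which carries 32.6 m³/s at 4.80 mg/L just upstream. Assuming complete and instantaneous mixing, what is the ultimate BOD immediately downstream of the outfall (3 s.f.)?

17.4 mg/L

Flow-weighted mixing: C = (Q_r C_r + Q_w C_w)/(Q_r + Q_w)
= (32.6×4.80 + 5.35×94.0)/(32.6 + 5.35) = 659.4/37.95 = 17.37 mg/L.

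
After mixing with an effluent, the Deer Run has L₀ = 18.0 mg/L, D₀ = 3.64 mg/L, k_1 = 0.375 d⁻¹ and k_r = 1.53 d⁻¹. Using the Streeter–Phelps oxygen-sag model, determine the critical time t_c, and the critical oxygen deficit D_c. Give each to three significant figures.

t_c ≈ 0.373 d; D_c ≈ 3.84 mg/L

At the critical point dD/dt = 0, so k_1 L₀ e^(−k_1 t) = k_r D. Substituting D(t) from the Streeter–Phelps equation and solving for t gives
t_c = ln[(k_r/k_1)(1 − D₀(k_r−k_1)/(k_1 L₀))] / (k_r−k_1).
Here k_r−k_1 = 1.155 d⁻¹ and 1 − D₀(k_r−k_1)/(k_1 L₀) = 1 − 3.64×1.155/(0.375×18.0) = 0.3772, so
t_c = ln(4.080 × 0.3772) / 1.155 = 0.4310 / 1.155 = 0.3732 d.
L(t_c) = L₀ e^(−k_1 t_c) = 18.0 × 0.8694 = 15.65 mg/L, and at the critical point k_r D_c = k_1 L, so D_c = (0.375/1.53) × 15.65 = 3.836 mg/L.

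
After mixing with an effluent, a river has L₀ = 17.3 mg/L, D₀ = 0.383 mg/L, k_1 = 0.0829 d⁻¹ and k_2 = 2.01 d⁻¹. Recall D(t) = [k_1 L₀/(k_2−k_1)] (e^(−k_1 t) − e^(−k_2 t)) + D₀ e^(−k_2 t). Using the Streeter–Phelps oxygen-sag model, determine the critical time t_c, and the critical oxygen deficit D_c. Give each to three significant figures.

With k_2/k_1 = 24.25 and 1 − D₀(k_2−k_1)/(k_1 L₀) = 0.4854,
t_c = ln(24.25 × 0.4854) / (2.01 − 0.0829) = ln(11.77) / 1.927 = 2.465/1.927 = 1.279 d.
L(t_c) = L₀ e^(−k_1 t_c) = 17.3 × 0.8994 = 15.56 mg/L, and at the critical point k_2 D_c = k_1 L, so D_c = (0.0829/2.01) × 15.56 = 0.6417 mg/L.

t_c ≈ 1.28 d; D_c ≈ 0.642 mg/L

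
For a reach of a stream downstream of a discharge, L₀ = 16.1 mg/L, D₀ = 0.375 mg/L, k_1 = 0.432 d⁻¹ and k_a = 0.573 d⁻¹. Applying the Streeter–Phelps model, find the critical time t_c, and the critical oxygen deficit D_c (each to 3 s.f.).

With k_a/k_1 = 1.326 and 1 − D₀(k_a−k_1)/(k_1 L₀) = 0.9924,
t_c = ln(1.326 × 0.9924) / (0.573 − 0.432) = ln(1.316) / 0.1410 = 0.2748/0.1410 = 1.949 d.
D_c = (k_1/k_a) L₀ e^(−k_1 t_c) = (0.432/0.573) × 16.1 × e^(−0.432×1.949) = 0.7539 × 16.1 × 0.4308 = 5.230 mg/L.

t_c ≈ 1.95 d; D_c ≈ 5.23 mg/L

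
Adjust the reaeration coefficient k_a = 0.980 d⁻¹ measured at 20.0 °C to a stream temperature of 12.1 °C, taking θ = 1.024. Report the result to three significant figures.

k_a(T₂) = k_a(T₁) · θ^(T₂−T₁) = 0.980 × 1.024^(12.1−20.0)
= 0.980 × 1.024^-7.90 = 0.980 × 0.8291 = 0.8126 d⁻¹.

k_a ≈ 0.813 d⁻¹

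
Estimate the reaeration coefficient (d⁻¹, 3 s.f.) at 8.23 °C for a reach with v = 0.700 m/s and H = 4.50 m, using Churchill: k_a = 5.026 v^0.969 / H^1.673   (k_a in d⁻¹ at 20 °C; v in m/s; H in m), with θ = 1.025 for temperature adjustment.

k_a ≈ 0.215 d⁻¹

k_a(20) = 5.026 × 0.700^0.969 / 4.50^1.673 = 5.026 × 0.7078 / 12.38 = 0.2873 d⁻¹.
k_a(8.23) = 0.2873 × 1.025^(8.23−20) = 0.2873 × 0.7478 = 0.2148 d⁻¹.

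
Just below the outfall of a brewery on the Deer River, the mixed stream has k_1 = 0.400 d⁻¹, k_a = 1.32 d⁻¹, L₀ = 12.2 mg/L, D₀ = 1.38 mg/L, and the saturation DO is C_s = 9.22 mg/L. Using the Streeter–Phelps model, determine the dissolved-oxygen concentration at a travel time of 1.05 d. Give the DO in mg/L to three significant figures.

DO ≈ 6.72 mg/L

k_1 L₀/(k_a−k_1) = 0.400×12.2/(1.32−0.400) = 4.880/0.9200 = 5.304 mg/L.
e^(−k_1 t) = e^(−0.400×1.050) = 0.6570; e^(−k_a t) = e^(−1.32×1.050) = 0.2501.
D = 5.304 × (0.6570 − 0.2501) + 1.38 × 0.2501 = 2.159 + 0.3451 = 2.504 mg/L.
DO = C_s − D = 9.22 − 2.504 = 6.716 mg/L.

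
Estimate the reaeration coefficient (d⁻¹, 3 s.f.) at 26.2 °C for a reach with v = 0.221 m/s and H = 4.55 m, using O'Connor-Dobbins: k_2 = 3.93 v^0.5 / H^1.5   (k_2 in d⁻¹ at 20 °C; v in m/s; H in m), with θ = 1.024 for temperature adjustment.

k_2(20) = 3.93 × 0.221^0.5 / 4.55^1.5 = 3.93 × 0.4701 / 9.705 = 0.1904 d⁻¹.
k_2(26.2) = 0.1904 × 1.024^(26.2−20) = 0.1904 × 1.158 = 0.2205 d⁻¹.

k_2 ≈ 0.221 d⁻¹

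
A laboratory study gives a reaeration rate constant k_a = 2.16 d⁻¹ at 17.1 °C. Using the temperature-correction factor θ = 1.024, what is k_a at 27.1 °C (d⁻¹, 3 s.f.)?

k_a ≈ 2.74 d⁻¹

k_a(T₂) = k_a(T₁) · θ^(T₂−T₁) = 2.16 × 1.024^(27.1−17.1)
= 2.16 × 1.024^10.0 = 2.16 × 1.268 = 2.738 d⁻¹.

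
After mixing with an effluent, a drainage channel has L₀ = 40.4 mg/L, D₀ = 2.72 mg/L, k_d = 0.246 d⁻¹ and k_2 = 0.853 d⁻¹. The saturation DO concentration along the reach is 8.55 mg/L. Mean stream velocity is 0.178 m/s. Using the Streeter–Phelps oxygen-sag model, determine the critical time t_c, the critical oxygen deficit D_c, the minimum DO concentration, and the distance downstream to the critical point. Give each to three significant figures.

t_c ≈ 1.75 d; D_c ≈ 7.58 mg/L; min DO ≈ 0.973 mg/L; x_c ≈ 26.9 km

At the critical point dD/dt = 0, so k_d L₀ e^(−k_d t) = k_2 D. Substituting D(t) from the Streeter–Phelps equation and solving for t gives
t_c = ln[(k_2/k_d)(1 − D₀(k_2−k_d)/(k_d L₀))] / (k_2−k_d).
Here k_2−k_d = 0.6070 d⁻¹ and 1 − D₀(k_2−k_d)/(k_d L₀) = 1 − 2.72×0.6070/(0.246×40.4) = 0.8339, so
t_c = ln(3.467 × 0.8339) / 0.6070 = 1.062 / 0.6070 = 1.749 d.
L(t_c) = L₀ e^(−k_d t_c) = 40.4 × 0.6503 = 26.27 mg/L, and at the critical point k_2 D_c = k_d L, so D_c = (0.246/0.853) × 26.27 = 7.577 mg/L.
Minimum DO = C_s − D_c = 8.55 − 7.577 = 0.9731 mg/L.
x_c = v t_c = 0.178 m/s × 1.749 d × 86400 s/d = 26900 m ≈ 26.9 km.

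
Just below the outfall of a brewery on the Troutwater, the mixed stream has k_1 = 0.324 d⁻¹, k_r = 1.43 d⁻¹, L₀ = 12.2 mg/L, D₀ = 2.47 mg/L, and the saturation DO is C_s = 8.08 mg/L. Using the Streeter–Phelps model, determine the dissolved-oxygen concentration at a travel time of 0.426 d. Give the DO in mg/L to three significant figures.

k_1 L₀/(k_r−k_1) = 0.324×12.2/(1.43−0.324) = 3.953/1.106 = 3.574 mg/L.
e^(−k_1 t) = e^(−0.324×0.4260) = 0.8711; e^(−k_r t) = e^(−1.43×0.4260) = 0.5438.
D = 3.574 × (0.8711 − 0.5438) + 2.47 × 0.5438 = 1.170 + 1.343 = 2.513 mg/L.
DO = C_s − D = 8.08 − 2.513 = 5.567 mg/L.

DO ≈ 5.57 mg/L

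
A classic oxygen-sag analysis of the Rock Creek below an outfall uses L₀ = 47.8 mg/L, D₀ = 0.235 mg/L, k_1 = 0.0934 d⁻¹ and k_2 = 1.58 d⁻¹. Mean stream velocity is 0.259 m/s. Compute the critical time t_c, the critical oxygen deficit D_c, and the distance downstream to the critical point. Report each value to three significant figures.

With k_2/k_1 = 16.92 and 1 − D₀(k_2−k_1)/(k_1 L₀) = 0.9217,
t_c = ln(16.92 × 0.9217) / (1.58 − 0.0934) = ln(15.59) / 1.487 = 2.747/1.487 = 1.848 d.
L(t_c) = L₀ e^(−k_1 t_c) = 47.8 × 0.8415 = 40.22 mg/L, and at the critical point k_2 D_c = k_1 L, so D_c = (0.0934/1.58) × 40.22 = 2.378 mg/L.
x_c = v t_c = 0.259 m/s × 1.848 d × 86400 s/d = 41350 m ≈ 41.3 km.

t_c ≈ 1.85 d; D_c ≈ 2.38 mg/L; x_c ≈ 41.3 km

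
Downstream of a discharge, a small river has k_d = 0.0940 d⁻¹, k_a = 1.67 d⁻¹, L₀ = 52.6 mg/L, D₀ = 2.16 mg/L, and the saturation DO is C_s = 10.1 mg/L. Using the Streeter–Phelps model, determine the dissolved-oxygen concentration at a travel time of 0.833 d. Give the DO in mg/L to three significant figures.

k_d L₀/(k_a−k_d) = 0.0940×52.6/(1.67−0.0940) = 4.944/1.576 = 3.137 mg/L.
e^(−k_d t) = e^(−0.0940×0.8330) = 0.9247; e^(−k_a t) = e^(−1.67×0.8330) = 0.2488.
D = 3.137 × (0.9247 − 0.2488) + 2.16 × 0.2488 = 2.120 + 0.5374 = 2.658 mg/L.
DO = C_s − D = 10.1 − 2.658 = 7.442 mg/L.

DO ≈ 7.44 mg/L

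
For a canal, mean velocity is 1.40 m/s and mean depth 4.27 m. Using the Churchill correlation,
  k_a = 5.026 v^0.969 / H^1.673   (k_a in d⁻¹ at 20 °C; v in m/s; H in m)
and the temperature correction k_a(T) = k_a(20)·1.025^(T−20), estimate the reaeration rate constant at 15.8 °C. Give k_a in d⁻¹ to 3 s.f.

k_a(20) = 5.026 × 1.40^0.969 / 4.27^1.673 = 5.026 × 1.385 / 11.34 = 0.6139 d⁻¹.
k_a(15.8) = 0.6139 × 1.025^(15.8−20) = 0.6139 × 0.9015 = 0.5534 d⁻¹.

k_a ≈ 0.553 d⁻¹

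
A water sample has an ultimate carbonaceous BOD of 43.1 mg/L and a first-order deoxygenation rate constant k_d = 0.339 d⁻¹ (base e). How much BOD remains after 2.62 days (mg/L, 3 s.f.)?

L_t = L₀ e^(−k_d t) = 43.1 × e^(−0.339×2.62) = 43.1 × 0.4114 = 17.73 mg/L.

L ≈ 17.7 mg/L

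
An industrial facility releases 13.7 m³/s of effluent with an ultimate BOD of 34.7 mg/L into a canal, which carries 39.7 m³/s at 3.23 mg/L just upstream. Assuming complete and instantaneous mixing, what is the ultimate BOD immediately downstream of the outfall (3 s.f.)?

11.3 mg/L

Flow-weighted mixing: C = (Q_r C_r + Q_w C_w)/(Q_r + Q_w)
= (39.7×3.23 + 13.7×34.7)/(39.7 + 13.7) = 603.6/53.40 = 11.30 mg/L.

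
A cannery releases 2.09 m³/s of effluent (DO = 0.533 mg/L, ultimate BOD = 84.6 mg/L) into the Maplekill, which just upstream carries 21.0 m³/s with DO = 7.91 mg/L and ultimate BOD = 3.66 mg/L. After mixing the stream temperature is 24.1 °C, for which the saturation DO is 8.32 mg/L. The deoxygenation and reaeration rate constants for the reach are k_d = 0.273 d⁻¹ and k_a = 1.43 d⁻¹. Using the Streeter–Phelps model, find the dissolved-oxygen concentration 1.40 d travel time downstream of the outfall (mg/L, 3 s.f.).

Mixed DO = (21.0×7.91 + 2.09×0.533)/(21.0+2.09) = 167.2/23.09 = 7.242 mg/L.
Mixed L₀ = (21.0×3.66 + 2.09×84.6)/(23.09) = 253.7/23.09 = 10.99 mg/L.
Initial deficit D₀ = C_s − DO₀ = 8.32 − 7.242 = 1.078 mg/L.
D(1.40) = [0.273×10.99/(1.43−0.273)](e^(−0.273×1.40) − e^(−1.43×1.40)) + 1.078 e^(−1.43×1.40)
= 2.592 × (0.6824 − 0.1351) + 1.078 × 0.1351 = 1.564 mg/L.
DO = 8.32 − 1.564 = 6.756 mg/L.

DO ≈ 6.76 mg/L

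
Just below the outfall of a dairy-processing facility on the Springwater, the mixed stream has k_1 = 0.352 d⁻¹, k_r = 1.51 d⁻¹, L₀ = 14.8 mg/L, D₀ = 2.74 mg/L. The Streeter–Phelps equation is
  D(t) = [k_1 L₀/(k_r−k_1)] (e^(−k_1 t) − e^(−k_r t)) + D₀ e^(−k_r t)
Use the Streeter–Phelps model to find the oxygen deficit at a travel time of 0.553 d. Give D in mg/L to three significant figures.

D ≈ 2.94 mg/L

k_1 L₀/(k_r−k_1) = 0.352×14.8/(1.51−0.352) = 5.210/1.158 = 4.499 mg/L.
e^(−k_1 t) = e^(−0.352×0.5530) = 0.8231; e^(−k_r t) = e^(−1.51×0.5530) = 0.4339.
D = 4.499 × (0.8231 − 0.4339) + 2.74 × 0.4339 = 1.751 + 1.189 = 2.940 mg/L.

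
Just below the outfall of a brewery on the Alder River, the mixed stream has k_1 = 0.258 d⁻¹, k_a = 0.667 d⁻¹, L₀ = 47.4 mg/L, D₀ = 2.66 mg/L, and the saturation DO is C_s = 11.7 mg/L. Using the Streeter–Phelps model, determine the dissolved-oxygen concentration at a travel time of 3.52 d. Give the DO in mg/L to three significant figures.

DO ≈ 2.25 mg/L

k_1 L₀/(k_a−k_1) = 0.258×47.4/(0.667−0.258) = 12.23/0.4090 = 29.90 mg/L.
e^(−k_1 t) = e^(−0.258×3.520) = 0.4033; e^(−k_a t) = e^(−0.667×3.520) = 0.09558.
D = 29.90 × (0.4033 − 0.09558) + 2.66 × 0.09558 = 9.200 + 0.2542 = 9.454 mg/L.
DO = C_s − D = 11.7 − 9.454 = 2.246 mg/L.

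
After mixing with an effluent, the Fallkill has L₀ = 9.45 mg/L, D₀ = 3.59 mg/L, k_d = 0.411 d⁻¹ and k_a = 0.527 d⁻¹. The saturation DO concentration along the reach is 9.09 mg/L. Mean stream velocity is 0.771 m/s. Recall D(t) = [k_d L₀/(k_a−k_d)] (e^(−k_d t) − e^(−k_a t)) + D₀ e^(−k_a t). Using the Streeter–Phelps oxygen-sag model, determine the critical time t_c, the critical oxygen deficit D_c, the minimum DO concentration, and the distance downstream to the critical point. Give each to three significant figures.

With k_a/k_d = 1.282 and 1 − D₀(k_a−k_d)/(k_d L₀) = 0.8928,
t_c = ln(1.282 × 0.8928) / (0.527 − 0.411) = ln(1.145) / 0.1160 = 0.1352/0.1160 = 1.165 d.
D_c = (k_d/k_a) L₀ e^(−k_d t_c) = (0.411/0.527) × 9.45 × e^(−0.411×1.165) = 0.7799 × 9.45 × 0.6194 = 4.565 mg/L.
Minimum DO = C_s − D_c = 9.09 − 4.565 = 4.525 mg/L.
x_c = v t_c = 0.771 m/s × 1.165 d × 86400 s/d = 77640 m ≈ 77.6 km.

t_c ≈ 1.17 d; D_c ≈ 4.56 mg/L; min DO ≈ 4.53 mg/L; x_c ≈ 77.6 km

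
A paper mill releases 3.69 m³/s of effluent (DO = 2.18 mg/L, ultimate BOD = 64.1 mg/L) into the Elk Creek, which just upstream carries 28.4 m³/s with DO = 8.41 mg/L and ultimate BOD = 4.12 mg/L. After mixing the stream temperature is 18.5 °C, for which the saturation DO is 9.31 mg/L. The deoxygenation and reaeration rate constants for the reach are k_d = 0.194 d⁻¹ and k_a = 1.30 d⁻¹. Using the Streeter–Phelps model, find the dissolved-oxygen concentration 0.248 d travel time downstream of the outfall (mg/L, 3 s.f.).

DO ≈ 7.70 mg/L

Mixed DO = (28.4×8.41 + 3.69×2.18)/(28.4+3.69) = 246.9/32.09 = 7.694 mg/L.
Mixed L₀ = (28.4×4.12 + 3.69×64.1)/(32.09) = 353.5/32.09 = 11.02 mg/L.
Initial deficit D₀ = C_s − DO₀ = 9.31 − 7.694 = 1.616 mg/L.
D(0.248) = [0.194×11.02/(1.30−0.194)](e^(−0.194×0.248) − e^(−1.30×0.248)) + 1.616 e^(−1.30×0.248)
= 1.932 × (0.9530 − 0.7244) + 1.616 × 0.7244 = 1.613 mg/L.
DO = 9.31 − 1.613 = 7.697 mg/L.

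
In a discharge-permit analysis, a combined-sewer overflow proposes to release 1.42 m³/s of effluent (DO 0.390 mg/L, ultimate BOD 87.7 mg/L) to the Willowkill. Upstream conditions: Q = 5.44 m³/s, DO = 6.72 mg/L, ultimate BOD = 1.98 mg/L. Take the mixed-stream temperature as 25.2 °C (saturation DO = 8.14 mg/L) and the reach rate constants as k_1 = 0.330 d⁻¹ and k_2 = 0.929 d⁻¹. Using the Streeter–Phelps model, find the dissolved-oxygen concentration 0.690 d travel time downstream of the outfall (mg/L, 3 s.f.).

DO ≈ 3.77 mg/L

Mixed DO = (5.44×6.72 + 1.42×0.390)/(5.44+1.42) = 37.11/6.860 = 5.410 mg/L.
Mixed L₀ = (5.44×1.98 + 1.42×87.7)/(6.860) = 135.3/6.860 = 19.72 mg/L.
Initial deficit D₀ = C_s − DO₀ = 8.14 − 5.410 = 2.730 mg/L.
D(0.690) = [0.330×19.72/(0.929−0.330)](e^(−0.330×0.690) − e^(−0.929×0.690)) + 2.730 e^(−0.929×0.690)
= 10.87 × (0.7964 − 0.5268) + 2.730 × 0.5268 = 4.368 mg/L.
DO = 8.14 − 4.368 = 3.772 mg/L.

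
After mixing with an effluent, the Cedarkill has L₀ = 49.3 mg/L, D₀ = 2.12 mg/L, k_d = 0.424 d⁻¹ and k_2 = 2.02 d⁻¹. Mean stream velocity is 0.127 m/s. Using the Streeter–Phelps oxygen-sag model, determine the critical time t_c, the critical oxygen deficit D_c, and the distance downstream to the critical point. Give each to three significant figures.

t_c ≈ 0.868 d; D_c ≈ 7.16 mg/L; x_c ≈ 9.52 km

With k_2/k_d = 4.764 and 1 − D₀(k_2−k_d)/(k_d L₀) = 0.8381,
t_c = ln(4.764 × 0.8381) / (2.02 − 0.424) = ln(3.993) / 1.596 = 1.385/1.596 = 0.8675 d.
D_c = (k_d/k_2) L₀ e^(−k_d t_c) = (0.424/2.02) × 49.3 × e^(−0.424×0.8675) = 0.2099 × 49.3 × 0.6922 = 7.163 mg/L.
x_c = v t_c = 0.127 m/s × 0.8675 d × 86400 s/d = 9519 m ≈ 9.52 km.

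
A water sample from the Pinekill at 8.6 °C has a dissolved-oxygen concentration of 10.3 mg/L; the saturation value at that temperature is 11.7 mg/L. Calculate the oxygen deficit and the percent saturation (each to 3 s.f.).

D ≈ 1.40 mg/L; 88.0 % saturation

D = C_s − C = 11.7 − 10.3 = 1.40 mg/L.
% saturation = 10.3/11.7 × 100 = 88.0 %.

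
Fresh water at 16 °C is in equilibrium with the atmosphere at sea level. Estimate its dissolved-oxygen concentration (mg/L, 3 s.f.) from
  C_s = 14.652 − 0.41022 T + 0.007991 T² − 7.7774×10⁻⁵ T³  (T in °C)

C_s ≈ 9.82 mg/L

C_s = 14.652 − 0.41022×16 + 0.007991×16² − 7.7774×10⁻⁵×16³ = 9.816 mg/L.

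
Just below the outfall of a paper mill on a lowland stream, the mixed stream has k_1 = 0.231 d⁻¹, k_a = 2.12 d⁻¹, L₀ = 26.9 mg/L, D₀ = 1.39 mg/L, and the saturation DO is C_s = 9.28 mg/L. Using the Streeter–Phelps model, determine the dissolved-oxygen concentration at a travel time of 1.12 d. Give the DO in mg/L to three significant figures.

k_1 L₀/(k_a−k_1) = 0.231×26.9/(2.12−0.231) = 6.214/1.889 = 3.290 mg/L.
e^(−k_1 t) = e^(−0.231×1.120) = 0.7720; e^(−k_a t) = e^(−2.12×1.120) = 0.09307.
D = 3.290 × (0.7720 − 0.09307) + 1.39 × 0.09307 = 2.233 + 0.1294 = 2.363 mg/L.
DO = C_s − D = 9.28 − 2.363 = 6.917 mg/L.

DO ≈ 6.92 mg/L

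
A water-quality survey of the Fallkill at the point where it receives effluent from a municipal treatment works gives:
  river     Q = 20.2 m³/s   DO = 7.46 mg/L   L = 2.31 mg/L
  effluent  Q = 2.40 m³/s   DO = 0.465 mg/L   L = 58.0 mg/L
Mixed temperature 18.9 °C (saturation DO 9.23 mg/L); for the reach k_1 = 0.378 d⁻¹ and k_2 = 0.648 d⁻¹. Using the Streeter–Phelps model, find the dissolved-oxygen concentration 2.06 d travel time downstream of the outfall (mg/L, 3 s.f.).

DO ≈ 6.31 mg/L

Mixed DO = (20.2×7.46 + 2.40×0.465)/(20.2+2.40) = 151.8/22.60 = 6.717 mg/L.
Mixed L₀ = (20.2×2.31 + 2.40×58.0)/(22.60) = 185.9/22.60 = 8.224 mg/L.
Initial deficit D₀ = C_s − DO₀ = 9.23 − 6.717 = 2.513 mg/L.
D(2.06) = [0.378×8.224/(0.648−0.378)](e^(−0.378×2.06) − e^(−0.648×2.06)) + 2.513 e^(−0.648×2.06)
= 11.51 × (0.4590 − 0.2632) + 2.513 × 0.2632 = 2.916 mg/L.
DO = 9.23 − 2.916 = 6.314 mg/L.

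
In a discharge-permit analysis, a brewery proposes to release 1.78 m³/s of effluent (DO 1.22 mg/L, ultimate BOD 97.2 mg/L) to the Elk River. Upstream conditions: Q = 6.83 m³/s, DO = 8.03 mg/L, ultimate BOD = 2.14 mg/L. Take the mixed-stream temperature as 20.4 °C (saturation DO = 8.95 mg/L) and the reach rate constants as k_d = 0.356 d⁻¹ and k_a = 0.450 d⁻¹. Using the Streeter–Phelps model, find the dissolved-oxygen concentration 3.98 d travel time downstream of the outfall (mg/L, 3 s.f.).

Mixed DO = (6.83×8.03 + 1.78×1.22)/(6.83+1.78) = 57.02/8.610 = 6.622 mg/L.
Mixed L₀ = (6.83×2.14 + 1.78×97.2)/(8.610) = 187.6/8.610 = 21.79 mg/L.
Initial deficit D₀ = C_s − DO₀ = 8.95 − 6.622 = 2.328 mg/L.
D(3.98) = [0.356×21.79/(0.450−0.356)](e^(−0.356×3.98) − e^(−0.450×3.98)) + 2.328 e^(−0.450×3.98)
= 82.53 × (0.2425 − 0.1668) + 2.328 × 0.1668 = 6.634 mg/L.
DO = 8.95 − 6.634 = 2.316 mg/L.

DO ≈ 2.32 mg/L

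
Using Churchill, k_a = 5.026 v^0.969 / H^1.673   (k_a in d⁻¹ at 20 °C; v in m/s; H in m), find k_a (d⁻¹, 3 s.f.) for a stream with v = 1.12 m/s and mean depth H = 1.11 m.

k_a = 5.026 × 1.12^0.969 / 1.11^1.673 = 5.026 × 1.116 / 1.191 = 4.711 d⁻¹.

k_a ≈ 4.71 d⁻¹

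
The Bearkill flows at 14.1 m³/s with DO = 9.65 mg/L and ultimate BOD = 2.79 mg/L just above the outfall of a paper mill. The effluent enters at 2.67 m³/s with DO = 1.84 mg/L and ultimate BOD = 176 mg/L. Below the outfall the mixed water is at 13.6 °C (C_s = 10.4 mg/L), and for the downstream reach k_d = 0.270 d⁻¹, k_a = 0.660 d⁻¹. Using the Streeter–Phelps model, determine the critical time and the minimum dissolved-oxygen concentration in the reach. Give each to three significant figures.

Mixed DO = (14.1×9.65 + 2.67×1.84)/(14.1+2.67) = 141.0/16.77 = 8.407 mg/L.
Mixed L₀ = (14.1×2.79 + 2.67×176)/(16.77) = 509.3/16.77 = 30.37 mg/L.
Initial deficit D₀ = C_s − DO₀ = 10.4 − 8.407 = 1.993 mg/L.
t_c = (1/0.3900) ln[(0.660/0.270)(1 − 1.993×0.3900/(0.270×30.37))] = 2.564 × ln(2.213) = 2.036 d.
D_c = (0.270/0.660) × 30.37 × e^(−0.270×2.036) = 0.4091 × 30.37 × 0.5770 = 7.169 mg/L.
Minimum DO = 10.4 − 7.169 = 3.231 mg/L.

t_c ≈ 2.04 d; minimum DO ≈ 3.23 mg/L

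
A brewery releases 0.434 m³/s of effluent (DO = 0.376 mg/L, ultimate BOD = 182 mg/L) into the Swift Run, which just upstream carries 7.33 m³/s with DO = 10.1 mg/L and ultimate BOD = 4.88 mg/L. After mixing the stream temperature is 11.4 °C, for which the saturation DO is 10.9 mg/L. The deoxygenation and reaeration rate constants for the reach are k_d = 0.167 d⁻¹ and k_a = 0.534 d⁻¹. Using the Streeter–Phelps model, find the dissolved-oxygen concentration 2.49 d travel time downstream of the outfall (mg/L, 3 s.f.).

Mixed DO = (7.33×10.1 + 0.434×0.376)/(7.33+0.434) = 74.20/7.764 = 9.556 mg/L.
Mixed L₀ = (7.33×4.88 + 0.434×182)/(7.764) = 114.8/7.764 = 14.78 mg/L.
Initial deficit D₀ = C_s − DO₀ = 10.9 − 9.556 = 1.344 mg/L.
D(2.49) = [0.167×14.78/(0.534−0.167)](e^(−0.167×2.49) − e^(−0.534×2.49)) + 1.344 e^(−0.534×2.49)
= 6.726 × (0.6598 − 0.2646) + 1.344 × 0.2646 = 3.014 mg/L.
DO = 10.9 − 3.014 = 7.886 mg/L.

DO ≈ 7.89 mg/L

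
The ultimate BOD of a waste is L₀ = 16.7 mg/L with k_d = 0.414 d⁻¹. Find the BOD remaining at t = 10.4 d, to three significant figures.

L_t = L₀ e^(−k_d t) = 16.7 × e^(−0.414×10.4) = 16.7 × 0.01349 = 0.2253 mg/L.

L ≈ 0.225 mg/L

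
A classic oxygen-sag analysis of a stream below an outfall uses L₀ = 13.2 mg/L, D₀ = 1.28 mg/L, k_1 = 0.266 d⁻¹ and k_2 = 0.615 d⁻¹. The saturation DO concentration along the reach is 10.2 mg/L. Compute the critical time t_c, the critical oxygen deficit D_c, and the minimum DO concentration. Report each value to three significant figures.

t_c ≈ 2.01 d; D_c ≈ 3.34 mg/L; min DO ≈ 6.86 mg/L

With k_2/k_1 = 2.312 and 1 − D₀(k_2−k_1)/(k_1 L₀) = 0.8728,
t_c = ln(2.312 × 0.8728) / (0.615 − 0.266) = ln(2.018) / 0.3490 = 0.7020/0.3490 = 2.012 d.
L(t_c) = L₀ e^(−k_1 t_c) = 13.2 × 0.5856 = 7.730 mg/L, and at the critical point k_2 D_c = k_1 L, so D_c = (0.266/0.615) × 7.730 = 3.343 mg/L.
Minimum DO = C_s − D_c = 10.2 − 3.343 = 6.857 mg/L.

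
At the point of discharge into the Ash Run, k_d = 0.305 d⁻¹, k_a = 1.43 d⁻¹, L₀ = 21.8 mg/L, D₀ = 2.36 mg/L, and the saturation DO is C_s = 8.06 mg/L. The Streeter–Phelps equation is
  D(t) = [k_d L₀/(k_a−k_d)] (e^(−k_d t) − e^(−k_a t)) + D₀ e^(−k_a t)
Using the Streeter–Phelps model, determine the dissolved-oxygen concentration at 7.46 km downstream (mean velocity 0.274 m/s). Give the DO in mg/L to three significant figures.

DO ≈ 4.95 mg/L

Travel time t = x/v = 7.46 km / (0.274 m/s) = 7460 m / 0.274 m/s = 27230 s = 0.3151 d.
k_d L₀/(k_a−k_d) = 0.305×21.8/(1.43−0.305) = 6.649/1.125 = 5.910 mg/L.
e^(−k_d t) = e^(−0.305×0.3151) = 0.9084; e^(−k_a t) = e^(−1.43×0.3151) = 0.6372.
D = 5.910 × (0.9084 − 0.6372) + 2.36 × 0.6372 = 1.602 + 1.504 = 3.106 mg/L.
DO = C_s − D = 8.06 − 3.106 = 4.954 mg/L.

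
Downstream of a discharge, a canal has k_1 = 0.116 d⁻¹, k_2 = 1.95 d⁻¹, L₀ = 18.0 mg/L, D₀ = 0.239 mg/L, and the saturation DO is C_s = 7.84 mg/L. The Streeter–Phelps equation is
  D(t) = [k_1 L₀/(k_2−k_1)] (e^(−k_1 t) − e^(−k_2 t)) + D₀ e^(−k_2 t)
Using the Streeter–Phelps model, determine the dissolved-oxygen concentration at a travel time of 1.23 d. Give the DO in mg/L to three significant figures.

k_1 L₀/(k_2−k_1) = 0.116×18.0/(1.95−0.116) = 2.088/1.834 = 1.138 mg/L.
e^(−k_1 t) = e^(−0.116×1.230) = 0.8670; e^(−k_2 t) = e^(−1.95×1.230) = 0.09085.
D = 1.138 × (0.8670 − 0.09085) + 0.239 × 0.09085 = 0.8837 + 0.02171 = 0.9054 mg/L.
DO = C_s − D = 7.84 − 0.9054 = 6.935 mg/L.

DO ≈ 6.93 mg/L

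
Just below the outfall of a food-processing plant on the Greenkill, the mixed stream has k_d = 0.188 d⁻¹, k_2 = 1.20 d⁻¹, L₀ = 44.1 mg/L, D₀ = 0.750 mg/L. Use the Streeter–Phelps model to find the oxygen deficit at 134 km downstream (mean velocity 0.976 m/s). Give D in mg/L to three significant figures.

Travel time t = x/v = 134 km / (0.976 m/s) = 134000 m / 0.976 m/s = 137300 s = 1.589 d.
k_d L₀/(k_2−k_d) = 0.188×44.1/(1.20−0.188) = 8.291/1.012 = 8.192 mg/L.
e^(−k_d t) = e^(−0.188×1.589) = 0.7417; e^(−k_2 t) = e^(−1.20×1.589) = 0.1485.
D = 8.192 × (0.7417 − 0.1485) + 0.750 × 0.1485 = 4.860 + 0.1114 = 4.971 mg/L.

D ≈ 4.97 mg/L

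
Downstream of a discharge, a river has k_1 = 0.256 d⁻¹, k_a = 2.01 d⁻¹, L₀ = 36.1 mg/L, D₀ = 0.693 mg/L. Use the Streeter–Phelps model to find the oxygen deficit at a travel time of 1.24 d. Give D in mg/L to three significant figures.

k_1 L₀/(k_a−k_1) = 0.256×36.1/(2.01−0.256) = 9.242/1.754 = 5.269 mg/L.
e^(−k_1 t) = e^(−0.256×1.240) = 0.7280; e^(−k_a t) = e^(−2.01×1.240) = 0.08271.
D = 5.269 × (0.7280 − 0.08271) + 0.693 × 0.08271 = 3.400 + 0.05732 = 3.457 mg/L.

D ≈ 3.46 mg/L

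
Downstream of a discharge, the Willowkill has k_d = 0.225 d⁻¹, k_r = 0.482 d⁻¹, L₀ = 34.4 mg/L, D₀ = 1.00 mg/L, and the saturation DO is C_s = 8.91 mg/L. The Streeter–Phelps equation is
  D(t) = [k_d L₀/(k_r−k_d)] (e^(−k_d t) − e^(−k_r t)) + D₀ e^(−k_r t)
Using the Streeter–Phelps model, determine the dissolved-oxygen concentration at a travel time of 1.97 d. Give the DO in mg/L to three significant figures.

k_d L₀/(k_r−k_d) = 0.225×34.4/(0.482−0.225) = 7.740/0.2570 = 30.12 mg/L.
e^(−k_d t) = e^(−0.225×1.970) = 0.6419; e^(−k_r t) = e^(−0.482×1.970) = 0.3869.
D = 30.12 × (0.6419 − 0.3869) + 1.00 × 0.3869 = 7.681 + 0.3869 = 8.068 mg/L.
DO = C_s − D = 8.91 − 8.068 = 0.8425 mg/L.

DO ≈ 0.842 mg/L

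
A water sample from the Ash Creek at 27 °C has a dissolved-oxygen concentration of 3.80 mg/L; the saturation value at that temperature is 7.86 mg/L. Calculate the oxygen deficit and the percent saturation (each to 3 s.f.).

D ≈ 4.06 mg/L; 48.3 % saturation

D = C_s − C = 7.86 − 3.80 = 4.06 mg/L.
% saturation = 3.80/7.86 × 100 = 48.3 %.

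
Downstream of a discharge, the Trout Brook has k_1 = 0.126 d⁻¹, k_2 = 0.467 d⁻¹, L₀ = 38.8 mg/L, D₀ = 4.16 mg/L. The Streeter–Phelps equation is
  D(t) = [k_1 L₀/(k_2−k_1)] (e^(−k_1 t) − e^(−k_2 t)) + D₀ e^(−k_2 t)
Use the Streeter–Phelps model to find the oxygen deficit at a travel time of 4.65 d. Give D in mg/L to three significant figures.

k_1 L₀/(k_2−k_1) = 0.126×38.8/(0.467−0.126) = 4.889/0.3410 = 14.34 mg/L.
e^(−k_1 t) = e^(−0.126×4.650) = 0.5566; e^(−k_2 t) = e^(−0.467×4.650) = 0.1140.
D = 14.34 × (0.5566 − 0.1140) + 4.16 × 0.1140 = 6.345 + 0.4742 = 6.820 mg/L.

D ≈ 6.82 mg/L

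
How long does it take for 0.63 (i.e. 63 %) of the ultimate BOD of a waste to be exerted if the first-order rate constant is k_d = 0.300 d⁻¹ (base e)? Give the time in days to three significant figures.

y/L₀ = 1 − e^(−k_d t) = 0.63 ⇒ e^(−k_d t) = 0.370
t = −ln(0.370) / 0.300 = 0.9943 / 0.300 = 3.314 d.

t ≈ 3.31 d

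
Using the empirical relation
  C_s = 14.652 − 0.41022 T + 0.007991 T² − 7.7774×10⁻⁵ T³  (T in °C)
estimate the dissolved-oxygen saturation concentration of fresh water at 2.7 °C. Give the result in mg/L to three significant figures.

C_s = 14.652 − 0.41022×2.7 + 0.007991×2.7² − 7.7774×10⁻⁵×2.7³ = 13.60 mg/L.

C_s ≈ 13.6 mg/L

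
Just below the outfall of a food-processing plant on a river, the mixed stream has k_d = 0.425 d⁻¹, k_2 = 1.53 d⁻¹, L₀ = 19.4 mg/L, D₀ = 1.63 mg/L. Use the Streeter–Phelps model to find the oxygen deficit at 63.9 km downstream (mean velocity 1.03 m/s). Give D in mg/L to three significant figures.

Travel time t = x/v = 63.9 km / (1.03 m/s) = 63900 m / 1.03 m/s = 62040 s = 0.7180 d.
k_d L₀/(k_2−k_d) = 0.425×19.4/(1.53−0.425) = 8.245/1.105 = 7.462 mg/L.
e^(−k_d t) = e^(−0.425×0.7180) = 0.7370; e^(−k_2 t) = e^(−1.53×0.7180) = 0.3333.
D = 7.462 × (0.7370 − 0.3333) + 1.63 × 0.3333 = 3.012 + 0.5433 = 3.555 mg/L.

D ≈ 3.56 mg/L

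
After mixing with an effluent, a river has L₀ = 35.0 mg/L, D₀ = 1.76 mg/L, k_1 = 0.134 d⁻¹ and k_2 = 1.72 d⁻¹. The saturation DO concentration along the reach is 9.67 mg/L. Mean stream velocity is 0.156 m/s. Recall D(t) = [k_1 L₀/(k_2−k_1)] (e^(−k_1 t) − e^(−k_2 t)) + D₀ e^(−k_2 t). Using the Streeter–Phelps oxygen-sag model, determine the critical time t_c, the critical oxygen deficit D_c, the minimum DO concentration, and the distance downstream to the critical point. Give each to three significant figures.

With k_2/k_1 = 12.84 and 1 − D₀(k_2−k_1)/(k_1 L₀) = 0.4048,
t_c = ln(12.84 × 0.4048) / (1.72 − 0.134) = ln(5.196) / 1.586 = 1.648/1.586 = 1.039 d.
L(t_c) = L₀ e^(−k_1 t_c) = 35.0 × 0.8700 = 30.45 mg/L, and at the critical point k_2 D_c = k_1 L, so D_c = (0.134/1.72) × 30.45 = 2.372 mg/L.
Minimum DO = C_s − D_c = 9.67 − 2.372 = 7.298 mg/L.
x_c = v t_c = 0.156 m/s × 1.039 d × 86400 s/d = 14000 m ≈ 14.0 km.

t_c ≈ 1.04 d; D_c ≈ 2.37 mg/L; min DO ≈ 7.30 mg/L; x_c ≈ 14.0 km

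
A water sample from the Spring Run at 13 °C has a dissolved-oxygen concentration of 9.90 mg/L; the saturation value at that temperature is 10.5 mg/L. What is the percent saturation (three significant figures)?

94.3 % saturation

% saturation = C/C_s × 100 = 9.90/10.5 × 100 = 94.3 %.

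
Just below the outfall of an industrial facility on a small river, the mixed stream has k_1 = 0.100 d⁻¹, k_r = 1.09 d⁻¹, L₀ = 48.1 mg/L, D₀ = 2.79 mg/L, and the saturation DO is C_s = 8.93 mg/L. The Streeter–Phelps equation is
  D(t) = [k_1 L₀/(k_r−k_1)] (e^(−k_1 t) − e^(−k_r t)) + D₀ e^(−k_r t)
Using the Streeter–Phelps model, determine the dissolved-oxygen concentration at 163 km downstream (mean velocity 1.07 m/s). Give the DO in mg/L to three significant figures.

DO ≈ 5.16 mg/L

Travel time t = x/v = 163 km / (1.07 m/s) = 163000 m / 1.07 m/s = 152300 s = 1.763 d.
k_1 L₀/(k_r−k_1) = 0.100×48.1/(1.09−0.100) = 4.810/0.9900 = 4.859 mg/L.
e^(−k_1 t) = e^(−0.100×1.763) = 0.8384; e^(−k_r t) = e^(−1.09×1.763) = 0.1463.
D = 4.859 × (0.8384 − 0.1463) + 2.79 × 0.1463 = 3.362 + 0.4083 = 3.771 mg/L.
DO = C_s − D = 8.93 − 3.771 = 5.159 mg/L.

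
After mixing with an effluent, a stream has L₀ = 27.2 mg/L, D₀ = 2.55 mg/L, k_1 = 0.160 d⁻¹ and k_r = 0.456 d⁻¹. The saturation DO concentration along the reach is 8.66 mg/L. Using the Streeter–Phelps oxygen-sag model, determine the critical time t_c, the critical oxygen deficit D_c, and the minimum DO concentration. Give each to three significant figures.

t_c = [1/(k_r−k_1)] ln[(k_r/k_1)(1 − D₀(k_r−k_1)/(k_1 L₀))]
= [1/(0.456−0.160)] ln[(0.456/0.160)(1 − 2.55×0.2960/(0.160×27.2))]
= (1/0.2960) ln[2.850 × 0.8266] = 3.378 × ln(2.356) = 3.378 × 0.8568 = 2.895 d.
L(t_c) = L₀ e^(−k_1 t_c) = 27.2 × 0.6293 = 17.12 mg/L, and at the critical point k_r D_c = k_1 L, so D_c = (0.160/0.456) × 17.12 = 6.006 mg/L.
Minimum DO = C_s − D_c = 8.66 − 6.006 = 2.654 mg/L.

t_c ≈ 2.89 d; D_c ≈ 6.01 mg/L; min DO ≈ 2.65 mg/L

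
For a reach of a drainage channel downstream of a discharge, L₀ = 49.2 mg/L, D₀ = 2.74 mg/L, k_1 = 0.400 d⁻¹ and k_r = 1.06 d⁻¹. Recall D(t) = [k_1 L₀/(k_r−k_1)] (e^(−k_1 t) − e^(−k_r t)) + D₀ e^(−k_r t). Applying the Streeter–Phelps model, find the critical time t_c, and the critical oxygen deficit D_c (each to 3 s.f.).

At the critical point dD/dt = 0, so k_1 L₀ e^(−k_1 t) = k_r D. Substituting D(t) from the Streeter–Phelps equation and solving for t gives
t_c = ln[(k_r/k_1)(1 − D₀(k_r−k_1)/(k_1 L₀))] / (k_r−k_1).
Here k_r−k_1 = 0.6600 d⁻¹ and 1 − D₀(k_r−k_1)/(k_1 L₀) = 1 − 2.74×0.6600/(0.400×49.2) = 0.9081, so
t_c = ln(2.650 × 0.9081) / 0.6600 = 0.8782 / 0.6600 = 1.331 d.
L(t_c) = L₀ e^(−k_1 t_c) = 49.2 × 0.5873 = 28.90 mg/L, and at the critical point k_r D_c = k_1 L, so D_c = (0.400/1.06) × 28.90 = 10.90 mg/L.

t_c ≈ 1.33 d; D_c ≈ 10.9 mg/L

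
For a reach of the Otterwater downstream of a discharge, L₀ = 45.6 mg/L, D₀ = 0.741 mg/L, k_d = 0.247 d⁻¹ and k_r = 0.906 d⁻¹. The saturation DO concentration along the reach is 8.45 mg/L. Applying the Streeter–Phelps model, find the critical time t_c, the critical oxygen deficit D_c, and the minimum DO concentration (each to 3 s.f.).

t_c ≈ 1.90 d; D_c ≈ 7.77 mg/L; min DO ≈ 0.684 mg/L

t_c = [1/(k_r−k_d)] ln[(k_r/k_d)(1 − D₀(k_r−k_d)/(k_d L₀))]
= [1/(0.906−0.247)] ln[(0.906/0.247)(1 − 0.741×0.6590/(0.247×45.6))]
= (1/0.6590) ln[3.668 × 0.9566] = 1.517 × ln(3.509) = 1.517 × 1.255 = 1.905 d.
L(t_c) = L₀ e^(−k_d t_c) = 45.6 × 0.6247 = 28.49 mg/L, and at the critical point k_r D_c = k_d L, so D_c = (0.247/0.906) × 28.49 = 7.766 mg/L.
Minimum DO = C_s − D_c = 8.45 − 7.766 = 0.6841 mg/L.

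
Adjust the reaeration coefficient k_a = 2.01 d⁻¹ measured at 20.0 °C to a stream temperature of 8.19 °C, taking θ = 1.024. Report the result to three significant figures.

k_a(T₂) = k_a(T₁) · θ^(T₂−T₁) = 2.01 × 1.024^(8.19−20.0)
= 2.01 × 1.024^-11.8 = 2.01 × 0.7557 = 1.519 d⁻¹.

k_a ≈ 1.52 d⁻¹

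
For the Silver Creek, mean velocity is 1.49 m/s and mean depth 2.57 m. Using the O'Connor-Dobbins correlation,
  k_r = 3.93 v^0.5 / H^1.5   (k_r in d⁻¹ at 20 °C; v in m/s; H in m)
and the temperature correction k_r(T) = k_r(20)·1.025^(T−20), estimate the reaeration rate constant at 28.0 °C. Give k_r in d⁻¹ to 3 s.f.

k_r ≈ 1.42 d⁻¹

k_r(20) = 3.93 × 1.49^0.5 / 2.57^1.5 = 3.93 × 1.221 / 4.120 = 1.164 d⁻¹.
k_r(28.0) = 1.164 × 1.025^(28.0−20) = 1.164 × 1.218 = 1.419 d⁻¹.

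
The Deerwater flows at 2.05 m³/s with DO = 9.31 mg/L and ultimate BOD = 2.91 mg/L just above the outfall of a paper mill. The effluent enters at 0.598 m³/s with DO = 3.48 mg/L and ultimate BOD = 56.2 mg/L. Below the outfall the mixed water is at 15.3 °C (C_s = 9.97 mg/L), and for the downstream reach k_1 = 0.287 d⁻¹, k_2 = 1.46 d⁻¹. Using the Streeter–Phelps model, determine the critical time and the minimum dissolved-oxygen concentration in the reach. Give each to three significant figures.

t_c ≈ 0.724 d; minimum DO ≈ 7.58 mg/L

Mixed DO = (2.05×9.31 + 0.598×3.48)/(2.05+0.598) = 21.17/2.648 = 7.993 mg/L.
Mixed L₀ = (2.05×2.91 + 0.598×56.2)/(2.648) = 39.57/2.648 = 14.94 mg/L.
Initial deficit D₀ = C_s − DO₀ = 9.97 − 7.993 = 1.977 mg/L.
t_c = (1/1.173) ln[(1.46/0.287)(1 − 1.977×1.173/(0.287×14.94))] = 0.8525 × ln(2.337) = 0.7237 d.
D_c = (0.287/1.46) × 14.94 × e^(−0.287×0.7237) = 0.1966 × 14.94 × 0.8124 = 2.387 mg/L.
Minimum DO = 9.97 − 2.387 = 7.583 mg/L.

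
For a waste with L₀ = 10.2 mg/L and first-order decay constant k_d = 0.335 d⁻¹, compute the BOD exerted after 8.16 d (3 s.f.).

y ≈ 9.54 mg/L

y_t = L₀(1 − e^(−k_d t)) = 10.2 × (1 − e^(−0.335×8.16))
= 10.2 × (1 − 0.06498) = 10.2 × 0.9350 = 9.537 mg/L.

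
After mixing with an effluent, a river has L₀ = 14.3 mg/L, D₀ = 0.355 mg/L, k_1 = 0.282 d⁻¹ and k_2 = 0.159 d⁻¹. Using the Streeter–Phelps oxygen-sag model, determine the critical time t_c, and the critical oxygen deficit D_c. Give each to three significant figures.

At the critical point dD/dt = 0, so k_1 L₀ e^(−k_1 t) = k_2 D. Substituting D(t) from the Streeter–Phelps equation and solving for t gives
t_c = ln[(k_2/k_1)(1 − D₀(k_2−k_1)/(k_1 L₀))] / (k_2−k_1).
Here k_2−k_1 = -0.1230 d⁻¹ and 1 − D₀(k_2−k_1)/(k_1 L₀) = 1 − 0.355×-0.1230/(0.282×14.3) = 1.011, so
t_c = ln(0.5638 × 1.011) / -0.1230 = -0.5622 / -0.1230 = 4.571 d.
L(t_c) = L₀ e^(−k_1 t_c) = 14.3 × 0.2755 = 3.940 mg/L, and at the critical point k_2 D_c = k_1 L, so D_c = (0.282/0.159) × 3.940 = 6.988 mg/L.

t_c ≈ 4.57 d; D_c ≈ 6.99 mg/L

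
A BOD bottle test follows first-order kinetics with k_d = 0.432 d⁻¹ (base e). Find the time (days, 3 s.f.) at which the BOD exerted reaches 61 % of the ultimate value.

t ≈ 2.18 d

y/L₀ = 1 − e^(−k_d t) = 0.61 ⇒ e^(−k_d t) = 0.390
t = −ln(0.390) / 0.432 = 0.9416 / 0.432 = 2.180 d.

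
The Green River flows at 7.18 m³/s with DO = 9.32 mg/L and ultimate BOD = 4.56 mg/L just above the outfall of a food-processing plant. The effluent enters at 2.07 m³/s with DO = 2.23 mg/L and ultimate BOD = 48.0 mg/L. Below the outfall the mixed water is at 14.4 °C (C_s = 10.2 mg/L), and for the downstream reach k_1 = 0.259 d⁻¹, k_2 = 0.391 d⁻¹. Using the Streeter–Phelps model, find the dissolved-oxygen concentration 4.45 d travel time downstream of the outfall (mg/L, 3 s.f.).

Mixed DO = (7.18×9.32 + 2.07×2.23)/(7.18+2.07) = 71.53/9.250 = 7.733 mg/L.
Mixed L₀ = (7.18×4.56 + 2.07×48.0)/(9.250) = 132.1/9.250 = 14.28 mg/L.
Initial deficit D₀ = C_s − DO₀ = 10.2 − 7.733 = 2.467 mg/L.
D(4.45) = [0.259×14.28/(0.391−0.259)](e^(−0.259×4.45) − e^(−0.391×4.45)) + 2.467 e^(−0.391×4.45)
= 28.02 × (0.3158 − 0.1755) + 2.467 × 0.1755 = 4.364 mg/L.
DO = 10.2 − 4.364 = 5.836 mg/L.

DO ≈ 5.84 mg/L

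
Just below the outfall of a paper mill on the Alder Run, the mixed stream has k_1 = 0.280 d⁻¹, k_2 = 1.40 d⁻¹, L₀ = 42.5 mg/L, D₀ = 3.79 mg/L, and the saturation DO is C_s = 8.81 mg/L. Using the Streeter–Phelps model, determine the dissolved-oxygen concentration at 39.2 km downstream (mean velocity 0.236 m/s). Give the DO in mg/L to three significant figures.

Travel time t = x/v = 39.2 km / (0.236 m/s) = 39200 m / 0.236 m/s = 166100 s = 1.922 d.
k_1 L₀/(k_2−k_1) = 0.280×42.5/(1.40−0.280) = 11.90/1.120 = 10.63 mg/L.
e^(−k_1 t) = e^(−0.280×1.922) = 0.5837; e^(−k_2 t) = e^(−1.40×1.922) = 0.06778.
D = 10.63 × (0.5837 − 0.06778) + 3.79 × 0.06778 = 5.482 + 0.2569 = 5.739 mg/L.
DO = C_s − D = 8.81 − 5.739 = 3.071 mg/L.

DO ≈ 3.07 mg/L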